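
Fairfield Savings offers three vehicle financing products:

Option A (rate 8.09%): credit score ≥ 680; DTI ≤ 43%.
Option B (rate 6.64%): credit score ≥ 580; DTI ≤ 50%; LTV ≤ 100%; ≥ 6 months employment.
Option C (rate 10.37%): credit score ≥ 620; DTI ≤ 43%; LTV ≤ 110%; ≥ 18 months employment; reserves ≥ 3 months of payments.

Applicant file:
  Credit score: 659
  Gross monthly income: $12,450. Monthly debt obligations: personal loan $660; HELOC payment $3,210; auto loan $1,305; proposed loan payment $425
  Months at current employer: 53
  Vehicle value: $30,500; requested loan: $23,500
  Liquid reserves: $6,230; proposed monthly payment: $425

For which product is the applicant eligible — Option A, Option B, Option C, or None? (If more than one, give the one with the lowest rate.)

Option B

Total debts = (660 + 3,210 + 1,305 + 425) = 5,600; DTI = 5,600/12,450 = 45%.
LTV = 23,500/30,500 = 77%.
Reserves = 6,230/425 = 14.7 months.
Option A: score 659 < 680; DTI 45% > 43% → does not qualify.
Option B: score 659 ≥ 580; DTI 45% ≤ 50%; LTV 77% ≤ 100%; employment 53 ≥ 6 mo → qualifies.
Option C: score 659 ≥ 620; DTI 45% > 43%; LTV 77% ≤ 110%; employment 53 ≥ 18 mo; reserves 14.7 ≥ 3 mo → does not qualify.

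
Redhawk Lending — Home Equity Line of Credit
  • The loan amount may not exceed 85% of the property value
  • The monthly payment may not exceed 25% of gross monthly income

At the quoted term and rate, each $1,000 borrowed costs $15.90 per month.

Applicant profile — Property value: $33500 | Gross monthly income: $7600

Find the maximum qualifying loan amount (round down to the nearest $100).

$28,400

Payment cap: 25% × $7,600 = $1,900/month.
At $15.90 per $1,000, that supports 1,900/15.90 × 1,000 ≈ $119,496 → $119,400.
LTV cap: 85% × $33,500 = $28,475 → $28,400.
Binding constraint: loan-to-value.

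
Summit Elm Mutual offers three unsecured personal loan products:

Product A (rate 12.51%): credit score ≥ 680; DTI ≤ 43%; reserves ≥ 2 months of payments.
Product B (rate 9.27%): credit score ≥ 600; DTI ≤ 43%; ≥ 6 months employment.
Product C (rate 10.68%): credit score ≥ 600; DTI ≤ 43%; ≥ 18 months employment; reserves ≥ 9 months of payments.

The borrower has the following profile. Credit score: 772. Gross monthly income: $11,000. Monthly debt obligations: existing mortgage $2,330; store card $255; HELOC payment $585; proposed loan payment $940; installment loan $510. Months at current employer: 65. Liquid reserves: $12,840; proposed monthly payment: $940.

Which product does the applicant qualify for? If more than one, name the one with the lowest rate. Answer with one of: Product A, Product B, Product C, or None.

Product B

Total debts = (2,330 + 255 + 585 + 940 + 510) = 4,620; DTI = 4,620/11,000 = 42%.
Reserves = 12,840/940 = 13.7 months.
Product A: score 772 ≥ 680; DTI 42% ≤ 43%; reserves 13.7 ≥ 2 mo → qualifies.
Product B: score 772 ≥ 600; DTI 42% ≤ 43%; employment 65 ≥ 6 mo → qualifies.
Product C: score 772 ≥ 600; DTI 42% ≤ 43%; employment 65 ≥ 18 mo; reserves 13.7 ≥ 9 mo → qualifies.
Qualifying: Product A, Product B, Product C. Lowest rate is 9.27% → Product B.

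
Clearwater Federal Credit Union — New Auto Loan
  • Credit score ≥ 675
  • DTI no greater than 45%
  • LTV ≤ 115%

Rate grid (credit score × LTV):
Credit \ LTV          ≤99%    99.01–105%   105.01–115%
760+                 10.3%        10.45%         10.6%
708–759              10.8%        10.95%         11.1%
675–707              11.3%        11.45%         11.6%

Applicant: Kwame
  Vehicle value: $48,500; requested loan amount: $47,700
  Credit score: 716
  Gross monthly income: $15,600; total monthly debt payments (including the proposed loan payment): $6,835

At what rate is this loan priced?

10.8%

Credit score 716 ≥ 675; DTI = 6,835/15,600 = 43.8% ≤ 45%
LTV: 47,700 ÷ 48,500 = 98.4%, within 115% cap
Row: 716 falls in 708–759. Column: 98.4% falls in ≤99%. Rate = 10.8%.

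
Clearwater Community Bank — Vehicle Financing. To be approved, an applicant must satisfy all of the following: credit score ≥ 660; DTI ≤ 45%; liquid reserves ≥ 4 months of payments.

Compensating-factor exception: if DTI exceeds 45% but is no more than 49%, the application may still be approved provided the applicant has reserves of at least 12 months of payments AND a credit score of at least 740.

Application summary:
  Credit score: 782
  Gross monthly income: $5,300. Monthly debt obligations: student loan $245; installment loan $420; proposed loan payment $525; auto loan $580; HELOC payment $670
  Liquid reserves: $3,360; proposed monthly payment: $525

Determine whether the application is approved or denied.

Denied

Credit score 782 ≥ 660 (meets base)
Total debts = (245 + 420 + 525 + 580 + 670) = 2,440. DTI: 2,440 ÷ 5,300 = 46%, over the 45% base limit.
Liquid reserves cover 3,360/525 = 6.4 months — ≥ 4 required
DTI 46% is within the 45%–49% exception band; checking compensating factors.
Reserves 6.4 < 12 months; credit score 782 ≥ 740.
Override conditions not both satisfied; exception does not apply.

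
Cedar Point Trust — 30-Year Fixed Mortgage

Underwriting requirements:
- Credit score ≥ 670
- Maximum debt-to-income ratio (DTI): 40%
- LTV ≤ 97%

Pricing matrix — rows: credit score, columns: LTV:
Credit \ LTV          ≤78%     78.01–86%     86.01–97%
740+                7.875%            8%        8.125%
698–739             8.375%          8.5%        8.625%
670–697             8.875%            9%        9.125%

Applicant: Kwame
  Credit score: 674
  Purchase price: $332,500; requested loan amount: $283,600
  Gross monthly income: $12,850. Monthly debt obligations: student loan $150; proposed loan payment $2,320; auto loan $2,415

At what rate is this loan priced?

9%

Credit score 674 ≥ 670; Total monthly debts = (150 + 2,320 + 2,415) = 4,885. DTI: 4,885 ÷ 12,850 = 38%, within the 40% cap
Loan-to-value = 283,600/332,500 = 85.3% — pass (97% max)
Row: 674 falls in 670–697. Column: 85.3% falls in 78.01–86%. Rate = 9%.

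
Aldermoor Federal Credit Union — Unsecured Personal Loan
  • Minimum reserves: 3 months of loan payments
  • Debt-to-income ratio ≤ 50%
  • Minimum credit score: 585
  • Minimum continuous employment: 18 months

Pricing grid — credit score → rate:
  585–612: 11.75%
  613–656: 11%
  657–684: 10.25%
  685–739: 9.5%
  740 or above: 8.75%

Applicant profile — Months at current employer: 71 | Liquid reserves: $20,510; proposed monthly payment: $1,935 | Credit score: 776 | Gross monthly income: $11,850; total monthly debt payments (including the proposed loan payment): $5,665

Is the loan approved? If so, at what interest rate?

Credit score 776 ≥ 585 (meets minimum)
Employment 71 ≥ 18 months
DTI: 5,665 ÷ 11,850 = 47.8%, within the 50% cap
Liquid reserves cover 20,510/1,935 = 10.6 months — ≥ 3 required
All requirements met. Score 776 falls in the 740 or above tier → 8.75%.

Approved at 8.75%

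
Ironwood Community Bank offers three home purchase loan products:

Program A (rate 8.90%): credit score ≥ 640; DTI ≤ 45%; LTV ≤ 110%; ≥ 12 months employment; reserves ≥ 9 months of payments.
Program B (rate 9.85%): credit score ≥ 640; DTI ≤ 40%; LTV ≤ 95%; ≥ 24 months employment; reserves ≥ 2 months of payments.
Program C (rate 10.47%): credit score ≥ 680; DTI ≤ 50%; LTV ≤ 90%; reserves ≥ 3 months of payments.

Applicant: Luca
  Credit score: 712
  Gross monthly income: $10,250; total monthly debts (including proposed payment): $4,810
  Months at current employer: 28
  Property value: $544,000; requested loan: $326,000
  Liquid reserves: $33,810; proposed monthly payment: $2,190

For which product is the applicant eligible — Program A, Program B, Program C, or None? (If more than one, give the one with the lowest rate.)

Program C

DTI = 4,810/10,250 = 46.9%.
LTV = 326,000/544,000 = 59.9%.
Reserves = 33,810/2,190 = 15.4 months.
Program A: score 712 ≥ 640; DTI 46.9% > 45%; LTV 59.9% ≤ 110%; employment 28 ≥ 12 mo; reserves 15.4 ≥ 9 mo → does not qualify.
Program B: score 712 ≥ 640; DTI 46.9% > 40%; LTV 59.9% ≤ 95%; employment 28 ≥ 24 mo; reserves 15.4 ≥ 2 mo → does not qualify.
Program C: score 712 ≥ 680; DTI 46.9% ≤ 50%; LTV 59.9% ≤ 90%; reserves 15.4 ≥ 3 mo → qualifies.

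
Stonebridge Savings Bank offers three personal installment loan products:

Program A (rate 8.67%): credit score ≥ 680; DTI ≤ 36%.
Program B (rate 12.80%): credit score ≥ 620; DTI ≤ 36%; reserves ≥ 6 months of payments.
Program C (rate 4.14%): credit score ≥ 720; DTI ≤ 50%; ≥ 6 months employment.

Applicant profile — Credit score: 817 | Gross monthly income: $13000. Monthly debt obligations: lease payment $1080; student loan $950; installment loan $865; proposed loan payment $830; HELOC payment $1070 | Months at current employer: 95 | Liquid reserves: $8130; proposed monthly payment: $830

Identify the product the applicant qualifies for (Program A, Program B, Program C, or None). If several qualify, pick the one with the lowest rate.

Program C

Total debts = (1,080 + 950 + 865 + 830 + 1,070) = 4,795; DTI = 4,795/13,000 = 36.9%.
Reserves = 8,130/830 = 9.8 months.
Program A: score 817 ≥ 680; DTI 36.9% > 36% → does not qualify.
Program B: score 817 ≥ 620; DTI 36.9% > 36%; reserves 9.8 ≥ 6 mo → does not qualify.
Program C: score 817 ≥ 720; DTI 36.9% ≤ 50%; employment 95 ≥ 6 mo → qualifies.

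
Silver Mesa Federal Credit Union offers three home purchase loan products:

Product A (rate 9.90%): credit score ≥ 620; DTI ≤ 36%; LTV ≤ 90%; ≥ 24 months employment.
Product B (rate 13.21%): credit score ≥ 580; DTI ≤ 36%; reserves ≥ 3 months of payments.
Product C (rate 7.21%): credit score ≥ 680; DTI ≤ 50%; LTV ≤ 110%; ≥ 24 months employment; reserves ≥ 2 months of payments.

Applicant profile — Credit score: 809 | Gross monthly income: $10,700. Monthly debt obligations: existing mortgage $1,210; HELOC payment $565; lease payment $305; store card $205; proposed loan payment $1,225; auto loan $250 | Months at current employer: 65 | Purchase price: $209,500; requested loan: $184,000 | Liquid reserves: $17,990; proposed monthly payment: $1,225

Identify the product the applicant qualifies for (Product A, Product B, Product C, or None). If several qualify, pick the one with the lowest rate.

Total debts = (1,210 + 565 + 305 + 205 + 1,225 + 250) = 3,760; DTI = 3,760/10,700 = 35.1%.
LTV = 184,000/209,500 = 87.8%.
Reserves = 17,990/1,225 = 14.7 months.
Product A: score 809 ≥ 620; DTI 35.1% ≤ 36%; LTV 87.8% ≤ 90%; employment 65 ≥ 24 mo → qualifies.
Product B: score 809 ≥ 580; DTI 35.1% ≤ 36%; reserves 14.7 ≥ 3 mo → qualifies.
Product C: score 809 ≥ 680; DTI 35.1% ≤ 50%; LTV 87.8% ≤ 110%; employment 65 ≥ 24 mo; reserves 14.7 ≥ 2 mo → qualifies.
Qualifying: Product A, Product B, Product C. Lowest rate is 7.21% → Product C.

Product C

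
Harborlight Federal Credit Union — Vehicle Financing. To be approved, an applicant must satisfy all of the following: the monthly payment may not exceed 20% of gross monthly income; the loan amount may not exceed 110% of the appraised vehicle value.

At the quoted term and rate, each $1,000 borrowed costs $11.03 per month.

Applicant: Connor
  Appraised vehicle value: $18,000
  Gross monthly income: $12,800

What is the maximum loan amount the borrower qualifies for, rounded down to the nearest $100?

$19,800

Payment cap: 20% × $12,800 = $2,560/month.
At $11.03 per $1,000, that supports 2,560/11.03 × 1,000 ≈ $232,094 → $232,000.
LTV cap: 110% × $18,000 = $19,800 → $19,800.
Binding constraint: loan-to-value.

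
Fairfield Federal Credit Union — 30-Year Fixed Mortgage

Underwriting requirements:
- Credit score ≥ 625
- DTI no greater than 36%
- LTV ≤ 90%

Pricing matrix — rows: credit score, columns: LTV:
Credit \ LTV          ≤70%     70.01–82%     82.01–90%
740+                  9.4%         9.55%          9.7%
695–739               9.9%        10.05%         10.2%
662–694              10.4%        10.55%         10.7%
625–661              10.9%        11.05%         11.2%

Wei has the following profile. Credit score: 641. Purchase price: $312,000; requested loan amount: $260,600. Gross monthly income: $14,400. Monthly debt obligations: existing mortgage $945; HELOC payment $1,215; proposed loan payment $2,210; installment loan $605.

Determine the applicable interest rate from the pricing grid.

Credit score 641 ≥ 625; Total monthly debts = (945 + 1,215 + 2,210 + 605) = 4,975. DTI = 4,975/14,400 = 34.5% ≤ 36%
LTV = 260,600/312,000 = 83.5% ≤ 90%
Row: 641 falls in 625–661. Column: 83.5% falls in 82.01–90%. Rate = 11.2%.

11.2%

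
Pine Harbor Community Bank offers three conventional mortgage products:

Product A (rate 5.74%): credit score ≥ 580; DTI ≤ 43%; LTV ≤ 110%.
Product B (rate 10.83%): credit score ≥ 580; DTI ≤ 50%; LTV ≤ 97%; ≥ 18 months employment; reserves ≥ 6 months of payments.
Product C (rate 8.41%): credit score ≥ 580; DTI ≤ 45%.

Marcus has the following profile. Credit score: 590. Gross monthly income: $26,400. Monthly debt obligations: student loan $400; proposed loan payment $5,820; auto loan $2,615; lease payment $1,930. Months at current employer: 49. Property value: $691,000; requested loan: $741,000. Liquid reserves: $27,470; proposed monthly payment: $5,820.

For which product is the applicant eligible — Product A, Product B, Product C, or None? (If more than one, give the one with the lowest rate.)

Total debts = (400 + 5,820 + 2,615 + 1,930) = 10,765; DTI = 10,765/26,400 = 40.8%.
LTV = 741,000/691,000 = 107.2%.
Reserves = 27,470/5,820 = 4.7 months.
Product A: score 590 ≥ 580; DTI 40.8% ≤ 43%; LTV 107.2% ≤ 110% → qualifies.
Product B: score 590 ≥ 580; DTI 40.8% ≤ 50%; LTV 107.2% > 97%; employment 49 ≥ 18 mo; reserves 4.7 < 6 mo → does not qualify.
Product C: score 590 ≥ 580; DTI 40.8% ≤ 45% → qualifies.
Qualifying: Product A, Product C. Lowest rate is 5.74% → Product A.

Product A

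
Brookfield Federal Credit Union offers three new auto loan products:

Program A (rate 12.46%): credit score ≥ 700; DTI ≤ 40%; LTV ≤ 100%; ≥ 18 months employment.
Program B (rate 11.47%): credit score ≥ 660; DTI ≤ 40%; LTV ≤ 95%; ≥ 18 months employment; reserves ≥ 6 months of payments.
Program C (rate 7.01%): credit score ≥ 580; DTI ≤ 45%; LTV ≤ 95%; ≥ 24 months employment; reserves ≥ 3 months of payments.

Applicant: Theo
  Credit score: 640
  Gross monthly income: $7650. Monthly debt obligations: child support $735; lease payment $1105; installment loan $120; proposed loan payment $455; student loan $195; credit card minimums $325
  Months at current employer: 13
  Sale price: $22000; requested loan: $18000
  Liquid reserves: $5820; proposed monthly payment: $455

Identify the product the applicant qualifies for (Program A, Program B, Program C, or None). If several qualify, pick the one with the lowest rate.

Total debts = (735 + 1,105 + 120 + 455 + 195 + 325) = 2,935; DTI = 2,935/7,650 = 38.4%.
LTV = 18,000/22,000 = 81.8%.
Reserves = 5,820/455 = 12.8 months.
Program A: score 640 < 700; DTI 38.4% ≤ 40%; LTV 81.8% ≤ 100%; employment 13 < 18 mo → does not qualify.
Program B: score 640 < 660; DTI 38.4% ≤ 40%; LTV 81.8% ≤ 95%; employment 13 < 18 mo; reserves 12.8 ≥ 6 mo → does not qualify.
Program C: score 640 ≥ 580; DTI 38.4% ≤ 45%; LTV 81.8% ≤ 95%; employment 13 < 24 mo; reserves 12.8 ≥ 3 mo → does not qualify.

None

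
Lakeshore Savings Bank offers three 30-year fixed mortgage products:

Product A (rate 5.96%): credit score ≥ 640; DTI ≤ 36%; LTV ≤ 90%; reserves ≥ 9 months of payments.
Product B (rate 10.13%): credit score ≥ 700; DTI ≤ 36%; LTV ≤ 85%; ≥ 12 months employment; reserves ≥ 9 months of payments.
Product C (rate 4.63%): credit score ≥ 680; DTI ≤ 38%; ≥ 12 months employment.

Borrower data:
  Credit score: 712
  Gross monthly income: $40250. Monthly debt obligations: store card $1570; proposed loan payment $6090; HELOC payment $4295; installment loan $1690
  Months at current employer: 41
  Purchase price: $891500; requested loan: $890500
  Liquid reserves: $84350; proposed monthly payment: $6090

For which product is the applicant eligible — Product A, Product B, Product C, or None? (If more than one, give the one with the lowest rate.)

Total debts = (1,570 + 6,090 + 4,295 + 1,690) = 13,645; DTI = 13,645/40,250 = 33.9%.
LTV = 890,500/891,500 = 99.9%.
Reserves = 84,350/6,090 = 13.9 months.
Product A: score 712 ≥ 640; DTI 33.9% ≤ 36%; LTV 99.9% > 90%; reserves 13.9 ≥ 9 mo → does not qualify.
Product B: score 712 ≥ 700; DTI 33.9% ≤ 36%; LTV 99.9% > 85%; employment 41 ≥ 12 mo; reserves 13.9 ≥ 9 mo → does not qualify.
Product C: score 712 ≥ 680; DTI 33.9% ≤ 38%; employment 41 ≥ 12 mo → qualifies.

Product C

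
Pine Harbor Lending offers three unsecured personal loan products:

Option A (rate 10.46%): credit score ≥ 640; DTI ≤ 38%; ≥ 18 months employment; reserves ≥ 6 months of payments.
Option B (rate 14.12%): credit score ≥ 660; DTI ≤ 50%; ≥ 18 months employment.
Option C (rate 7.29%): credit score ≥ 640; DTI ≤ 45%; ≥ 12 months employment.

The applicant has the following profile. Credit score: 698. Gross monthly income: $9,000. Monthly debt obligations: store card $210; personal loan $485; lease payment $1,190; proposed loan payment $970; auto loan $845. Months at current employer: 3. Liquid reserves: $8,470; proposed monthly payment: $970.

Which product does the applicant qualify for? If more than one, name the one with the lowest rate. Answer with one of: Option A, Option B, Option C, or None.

Total debts = (210 + 485 + 1,190 + 970 + 845) = 3,700; DTI = 3,700/9,000 = 41.1%.
Reserves = 8,470/970 = 8.7 months.
Option A: score 698 ≥ 640; DTI 41.1% > 38%; employment 3 < 18 mo; reserves 8.7 ≥ 6 mo → does not qualify.
Option B: score 698 ≥ 660; DTI 41.1% ≤ 50%; employment 3 < 18 mo → does not qualify.
Option C: score 698 ≥ 640; DTI 41.1% ≤ 45%; employment 3 < 12 mo → does not qualify.

None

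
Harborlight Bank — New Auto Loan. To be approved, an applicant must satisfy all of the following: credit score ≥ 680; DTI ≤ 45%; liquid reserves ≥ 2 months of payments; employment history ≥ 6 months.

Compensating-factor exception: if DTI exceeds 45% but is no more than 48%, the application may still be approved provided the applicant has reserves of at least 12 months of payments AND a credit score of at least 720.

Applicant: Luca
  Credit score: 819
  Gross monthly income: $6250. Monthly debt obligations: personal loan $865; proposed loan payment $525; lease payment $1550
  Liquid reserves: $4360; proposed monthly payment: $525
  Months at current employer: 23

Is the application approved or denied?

Credit score 819 ≥ 680 (meets base)
Total debts = (865 + 525 + 1,550) = 2,940. DTI: 2,940 ÷ 6,250 = 47%, over the 45% base limit.
Liquid reserves cover 4,360/525 = 8.3 months — ≥ 2 required
Employment 23 ≥ 6 months
DTI 47% is within the 45%–48% exception band; checking compensating factors.
Reserves 8.3 < 12 months; credit score 819 ≥ 720.
Compensating-factor requirement not fully met.

Denied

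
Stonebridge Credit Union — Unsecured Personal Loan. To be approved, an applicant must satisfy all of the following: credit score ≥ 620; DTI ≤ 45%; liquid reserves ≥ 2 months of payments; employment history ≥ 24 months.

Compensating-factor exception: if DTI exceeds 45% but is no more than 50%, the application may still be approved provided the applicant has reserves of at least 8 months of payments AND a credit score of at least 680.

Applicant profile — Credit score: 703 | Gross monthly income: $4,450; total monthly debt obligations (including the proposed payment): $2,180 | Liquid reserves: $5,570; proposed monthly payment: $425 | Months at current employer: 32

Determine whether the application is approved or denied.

Credit score 703 ≥ 620 (meets base)
DTI = 2,180/4,450 = 49% > 45% — standard DTI limit exceeded.
Liquid reserves cover 5,570/425 = 13.1 months — ≥ 2 required
Employment 32 ≥ 24 months
49% falls in the override range (45%–50%), so the compensating-factor test applies.
Reserves 13.1 ≥ 8 months; credit score 703 ≥ 680.
Both compensating conditions met → exception applies.

Approved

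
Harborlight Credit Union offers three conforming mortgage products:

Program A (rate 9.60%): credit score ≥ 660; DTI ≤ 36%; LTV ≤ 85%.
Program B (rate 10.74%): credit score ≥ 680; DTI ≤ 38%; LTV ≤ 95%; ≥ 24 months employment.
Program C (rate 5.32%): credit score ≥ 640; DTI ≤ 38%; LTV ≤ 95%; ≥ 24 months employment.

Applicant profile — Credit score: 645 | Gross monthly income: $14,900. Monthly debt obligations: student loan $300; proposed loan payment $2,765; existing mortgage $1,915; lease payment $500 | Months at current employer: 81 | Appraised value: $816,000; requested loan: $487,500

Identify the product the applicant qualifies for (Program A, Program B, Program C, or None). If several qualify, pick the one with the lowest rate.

Total debts = (300 + 2,765 + 1,915 + 500) = 5,480; DTI = 5,480/14,900 = 36.8%.
LTV = 487,500/816,000 = 59.7%.
Program A: score 645 < 660; DTI 36.8% > 36%; LTV 59.7% ≤ 85% → does not qualify.
Program B: score 645 < 680; DTI 36.8% ≤ 38%; LTV 59.7% ≤ 95%; employment 81 ≥ 24 mo → does not qualify.
Program C: score 645 ≥ 640; DTI 36.8% ≤ 38%; LTV 59.7% ≤ 95%; employment 81 ≥ 24 mo → qualifies.

Program C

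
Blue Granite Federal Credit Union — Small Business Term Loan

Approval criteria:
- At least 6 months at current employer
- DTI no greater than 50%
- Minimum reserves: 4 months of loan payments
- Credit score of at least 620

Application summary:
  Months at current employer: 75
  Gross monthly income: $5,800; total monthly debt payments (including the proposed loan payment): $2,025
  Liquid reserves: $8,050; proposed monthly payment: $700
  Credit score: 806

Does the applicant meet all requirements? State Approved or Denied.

Employment 75 ≥ 6 months
Debt-to-income = 2,025/5,800 = 34.9% — meets 50% limit
Reserves: 8,050 ÷ 700 = 11.5 months (meets 4-month minimum)
Credit score 806 ≥ 620 (meets)
All criteria satisfied.

Approved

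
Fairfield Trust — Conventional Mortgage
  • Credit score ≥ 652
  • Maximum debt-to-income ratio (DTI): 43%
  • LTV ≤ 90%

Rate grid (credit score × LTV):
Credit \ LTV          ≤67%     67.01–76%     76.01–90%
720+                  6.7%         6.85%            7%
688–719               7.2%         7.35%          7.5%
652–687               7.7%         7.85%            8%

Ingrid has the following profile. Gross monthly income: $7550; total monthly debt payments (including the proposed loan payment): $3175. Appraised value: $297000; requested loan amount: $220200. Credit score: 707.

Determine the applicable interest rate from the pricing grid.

7.35%

Credit score 707 ≥ 652; DTI: 3,175 ÷ 7,550 = 42.1%, within the 43% cap
Loan-to-value = 220,200/297,000 = 74.1% — pass (90% max)
Row: 707 falls in 688–719. Column: 74.1% falls in 67.01–76%. Rate = 7.35%.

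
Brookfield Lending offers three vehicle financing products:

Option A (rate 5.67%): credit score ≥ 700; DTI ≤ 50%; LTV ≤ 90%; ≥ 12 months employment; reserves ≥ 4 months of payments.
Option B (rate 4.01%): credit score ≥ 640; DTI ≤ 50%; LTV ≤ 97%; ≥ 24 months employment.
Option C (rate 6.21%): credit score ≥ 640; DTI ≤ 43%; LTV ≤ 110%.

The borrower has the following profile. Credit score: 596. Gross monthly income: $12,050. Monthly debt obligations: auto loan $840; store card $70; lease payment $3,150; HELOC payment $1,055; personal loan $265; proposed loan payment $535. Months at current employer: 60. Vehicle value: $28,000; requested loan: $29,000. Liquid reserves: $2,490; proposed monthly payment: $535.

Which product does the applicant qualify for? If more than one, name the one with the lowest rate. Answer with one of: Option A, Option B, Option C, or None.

None

Total debts = (840 + 70 + 3,150 + 1,055 + 265 + 535) = 5,915; DTI = 5,915/12,050 = 49.1%.
LTV = 29,000/28,000 = 103.6%.
Reserves = 2,490/535 = 4.7 months.
Option A: score 596 < 700; DTI 49.1% ≤ 50%; LTV 103.6% > 90%; employment 60 ≥ 12 mo; reserves 4.7 ≥ 4 mo → does not qualify.
Option B: score 596 < 640; DTI 49.1% ≤ 50%; LTV 103.6% > 97%; employment 60 ≥ 24 mo → does not qualify.
Option C: score 596 < 640; DTI 49.1% > 43%; LTV 103.6% ≤ 110% → does not qualify.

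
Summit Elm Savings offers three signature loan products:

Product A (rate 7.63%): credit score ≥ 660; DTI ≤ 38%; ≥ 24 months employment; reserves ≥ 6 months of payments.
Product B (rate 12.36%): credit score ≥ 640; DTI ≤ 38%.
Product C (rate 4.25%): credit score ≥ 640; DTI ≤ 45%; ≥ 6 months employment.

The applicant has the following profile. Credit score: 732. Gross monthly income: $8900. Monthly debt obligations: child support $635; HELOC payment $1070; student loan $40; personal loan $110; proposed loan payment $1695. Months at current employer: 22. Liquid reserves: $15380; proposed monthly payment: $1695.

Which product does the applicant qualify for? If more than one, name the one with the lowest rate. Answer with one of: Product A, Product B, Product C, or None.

Total debts = (635 + 1,070 + 40 + 110 + 1,695) = 3,550; DTI = 3,550/8,900 = 39.9%.
Reserves = 15,380/1,695 = 9.1 months.
Product A: score 732 ≥ 660; DTI 39.9% > 38%; employment 22 < 24 mo; reserves 9.1 ≥ 6 mo → does not qualify.
Product B: score 732 ≥ 640; DTI 39.9% > 38% → does not qualify.
Product C: score 732 ≥ 640; DTI 39.9% ≤ 45%; employment 22 ≥ 6 mo → qualifies.

Product C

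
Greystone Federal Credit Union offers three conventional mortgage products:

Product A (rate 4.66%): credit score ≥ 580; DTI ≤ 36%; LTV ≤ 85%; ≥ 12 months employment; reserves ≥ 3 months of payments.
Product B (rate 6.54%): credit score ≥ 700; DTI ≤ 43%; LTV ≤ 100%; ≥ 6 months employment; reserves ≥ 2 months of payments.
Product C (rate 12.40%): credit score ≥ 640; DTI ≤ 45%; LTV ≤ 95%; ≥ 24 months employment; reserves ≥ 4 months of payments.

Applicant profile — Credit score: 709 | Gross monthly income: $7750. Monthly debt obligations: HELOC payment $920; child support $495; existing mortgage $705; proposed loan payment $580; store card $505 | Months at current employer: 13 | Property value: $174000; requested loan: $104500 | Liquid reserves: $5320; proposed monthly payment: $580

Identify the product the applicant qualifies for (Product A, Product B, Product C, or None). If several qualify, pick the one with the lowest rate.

Product B

Total debts = (920 + 495 + 705 + 580 + 505) = 3,205; DTI = 3,205/7,750 = 41.4%.
LTV = 104,500/174,000 = 60.1%.
Reserves = 5,320/580 = 9.2 months.
Product A: score 709 ≥ 580; DTI 41.4% > 36%; LTV 60.1% ≤ 85%; employment 13 ≥ 12 mo; reserves 9.2 ≥ 3 mo → does not qualify.
Product B: score 709 ≥ 700; DTI 41.4% ≤ 43%; LTV 60.1% ≤ 100%; employment 13 ≥ 6 mo; reserves 9.2 ≥ 2 mo → qualifies.
Product C: score 709 ≥ 640; DTI 41.4% ≤ 45%; LTV 60.1% ≤ 95%; employment 13 < 24 mo; reserves 9.2 ≥ 4 mo → does not qualify.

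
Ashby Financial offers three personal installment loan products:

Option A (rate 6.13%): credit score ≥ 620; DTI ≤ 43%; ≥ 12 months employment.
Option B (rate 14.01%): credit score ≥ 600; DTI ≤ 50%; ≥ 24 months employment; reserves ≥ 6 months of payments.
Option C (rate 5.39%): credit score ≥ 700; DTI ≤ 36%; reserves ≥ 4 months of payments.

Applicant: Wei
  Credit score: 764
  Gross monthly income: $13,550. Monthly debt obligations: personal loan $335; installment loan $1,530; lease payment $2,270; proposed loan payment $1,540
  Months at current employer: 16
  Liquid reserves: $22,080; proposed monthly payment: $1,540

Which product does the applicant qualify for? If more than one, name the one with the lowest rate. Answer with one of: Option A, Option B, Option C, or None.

Total debts = (335 + 1,530 + 2,270 + 1,540) = 5,675; DTI = 5,675/13,550 = 41.9%.
Reserves = 22,080/1,540 = 14.3 months.
Option A: score 764 ≥ 620; DTI 41.9% ≤ 43%; employment 16 ≥ 12 mo → qualifies.
Option B: score 764 ≥ 600; DTI 41.9% ≤ 50%; employment 16 < 24 mo; reserves 14.3 ≥ 6 mo → does not qualify.
Option C: score 764 ≥ 700; DTI 41.9% > 36%; reserves 14.3 ≥ 4 mo → does not qualify.

Option A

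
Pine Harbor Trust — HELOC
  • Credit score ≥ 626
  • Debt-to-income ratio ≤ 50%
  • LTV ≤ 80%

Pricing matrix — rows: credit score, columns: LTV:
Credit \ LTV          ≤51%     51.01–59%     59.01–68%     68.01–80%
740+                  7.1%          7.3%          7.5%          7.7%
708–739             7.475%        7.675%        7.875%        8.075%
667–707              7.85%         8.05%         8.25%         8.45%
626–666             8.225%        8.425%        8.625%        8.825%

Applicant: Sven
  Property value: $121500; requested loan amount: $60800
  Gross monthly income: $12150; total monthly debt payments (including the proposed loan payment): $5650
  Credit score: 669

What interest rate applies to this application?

7.85%

Credit score 669 ≥ 626; DTI: 5,650 ÷ 12,150 = 46.5%, within the 50% cap
LTV = 60,800/121,500 = 50% ≤ 80%
Credit 669 → row 667–707; LTV 50% → column ≤51%. Grid cell → 7.85%.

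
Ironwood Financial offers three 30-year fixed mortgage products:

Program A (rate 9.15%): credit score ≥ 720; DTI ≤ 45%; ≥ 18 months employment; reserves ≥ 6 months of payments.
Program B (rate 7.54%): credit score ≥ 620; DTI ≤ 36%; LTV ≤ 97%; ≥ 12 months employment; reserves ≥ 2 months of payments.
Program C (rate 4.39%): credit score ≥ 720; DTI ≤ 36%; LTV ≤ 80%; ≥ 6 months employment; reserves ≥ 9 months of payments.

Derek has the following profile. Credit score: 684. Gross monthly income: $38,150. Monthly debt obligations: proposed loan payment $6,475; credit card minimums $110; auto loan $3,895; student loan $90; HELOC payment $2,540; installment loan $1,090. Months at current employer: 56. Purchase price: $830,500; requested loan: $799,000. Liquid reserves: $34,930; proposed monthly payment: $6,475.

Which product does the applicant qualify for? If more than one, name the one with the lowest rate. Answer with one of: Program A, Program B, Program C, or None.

Total debts = (6,475 + 110 + 3,895 + 90 + 2,540 + 1,090) = 14,200; DTI = 14,200/38,150 = 37.2%.
LTV = 799,000/830,500 = 96.2%.
Reserves = 34,930/6,475 = 5.4 months.
Program A: score 684 < 720; DTI 37.2% ≤ 45%; employment 56 ≥ 18 mo; reserves 5.4 < 6 mo → does not qualify.
Program B: score 684 ≥ 620; DTI 37.2% > 36%; LTV 96.2% ≤ 97%; employment 56 ≥ 12 mo; reserves 5.4 ≥ 2 mo → does not qualify.
Program C: score 684 < 720; DTI 37.2% > 36%; LTV 96.2% > 80%; employment 56 ≥ 6 mo; reserves 5.4 < 9 mo → does not qualify.

None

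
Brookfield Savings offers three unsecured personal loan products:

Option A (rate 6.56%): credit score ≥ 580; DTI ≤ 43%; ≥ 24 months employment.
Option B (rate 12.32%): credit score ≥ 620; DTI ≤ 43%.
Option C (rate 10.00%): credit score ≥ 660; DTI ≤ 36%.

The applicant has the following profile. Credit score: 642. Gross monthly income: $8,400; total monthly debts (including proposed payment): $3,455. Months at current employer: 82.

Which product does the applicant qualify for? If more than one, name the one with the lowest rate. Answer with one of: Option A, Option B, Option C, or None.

DTI = 3,455/8,400 = 41.1%.
Option A: score 642 ≥ 580; DTI 41.1% ≤ 43%; employment 82 ≥ 24 mo → qualifies.
Option B: score 642 ≥ 620; DTI 41.1% ≤ 43% → qualifies.
Option C: score 642 < 660; DTI 41.1% > 36% → does not qualify.
Qualifying: Option A, Option B. Lowest rate is 6.56% → Option A.

Option A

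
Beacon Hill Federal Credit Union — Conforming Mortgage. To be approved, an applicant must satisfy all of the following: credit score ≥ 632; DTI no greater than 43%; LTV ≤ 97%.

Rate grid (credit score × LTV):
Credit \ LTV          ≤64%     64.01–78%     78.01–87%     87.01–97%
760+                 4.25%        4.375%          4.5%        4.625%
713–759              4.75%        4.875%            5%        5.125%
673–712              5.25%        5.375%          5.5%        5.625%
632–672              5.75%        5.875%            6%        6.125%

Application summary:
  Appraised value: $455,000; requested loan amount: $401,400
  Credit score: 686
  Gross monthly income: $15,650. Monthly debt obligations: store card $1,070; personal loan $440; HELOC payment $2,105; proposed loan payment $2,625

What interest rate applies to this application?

Credit score 686 ≥ 632; Total monthly debts = (1,070 + 440 + 2,105 + 2,625) = 6,240. Debt-to-income = 6,240/15,650 = 39.9% — meets 43% limit
LTV: 401,400 ÷ 455,000 = 88.2%, within 97% cap
Score 686 is in the 673–712 band; LTV 88.2% is in the 87.01–97% band → 5.625%.

5.625%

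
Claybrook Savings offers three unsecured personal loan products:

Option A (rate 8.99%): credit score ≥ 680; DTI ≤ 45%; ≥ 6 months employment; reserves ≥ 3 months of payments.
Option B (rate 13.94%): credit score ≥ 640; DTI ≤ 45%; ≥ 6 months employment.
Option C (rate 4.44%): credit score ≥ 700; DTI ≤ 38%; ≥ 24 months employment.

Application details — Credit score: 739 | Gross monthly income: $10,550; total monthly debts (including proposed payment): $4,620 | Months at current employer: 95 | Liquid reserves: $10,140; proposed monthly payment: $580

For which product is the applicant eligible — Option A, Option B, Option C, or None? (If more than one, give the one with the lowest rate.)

DTI = 4,620/10,550 = 43.8%.
Reserves = 10,140/580 = 17.5 months.
Option A: score 739 ≥ 680; DTI 43.8% ≤ 45%; employment 95 ≥ 6 mo; reserves 17.5 ≥ 3 mo → qualifies.
Option B: score 739 ≥ 640; DTI 43.8% ≤ 45%; employment 95 ≥ 6 mo → qualifies.
Option C: score 739 ≥ 700; DTI 43.8% > 38%; employment 95 ≥ 24 mo → does not qualify.
Qualifying: Option A, Option B. Lowest rate is 8.99% → Option A.

Option A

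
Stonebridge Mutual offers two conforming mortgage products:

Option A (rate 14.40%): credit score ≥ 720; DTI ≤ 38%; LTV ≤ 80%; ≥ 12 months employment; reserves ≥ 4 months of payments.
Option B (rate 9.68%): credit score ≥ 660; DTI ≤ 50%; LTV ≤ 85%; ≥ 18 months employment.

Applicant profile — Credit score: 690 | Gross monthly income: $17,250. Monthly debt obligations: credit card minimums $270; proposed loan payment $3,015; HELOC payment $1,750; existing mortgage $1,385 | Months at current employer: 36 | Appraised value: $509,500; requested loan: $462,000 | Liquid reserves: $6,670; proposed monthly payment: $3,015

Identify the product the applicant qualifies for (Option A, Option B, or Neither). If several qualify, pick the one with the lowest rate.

Total debts = (270 + 3,015 + 1,750 + 1,385) = 6,420; DTI = 6,420/17,250 = 37.2%.
LTV = 462,000/509,500 = 90.7%.
Reserves = 6,670/3,015 = 2.2 months.
Option A: score 690 < 720; DTI 37.2% ≤ 38%; LTV 90.7% > 80%; employment 36 ≥ 12 mo; reserves 2.2 < 4 mo → does not qualify.
Option B: score 690 ≥ 660; DTI 37.2% ≤ 50%; LTV 90.7% > 85%; employment 36 ≥ 18 mo → does not qualify.

Neither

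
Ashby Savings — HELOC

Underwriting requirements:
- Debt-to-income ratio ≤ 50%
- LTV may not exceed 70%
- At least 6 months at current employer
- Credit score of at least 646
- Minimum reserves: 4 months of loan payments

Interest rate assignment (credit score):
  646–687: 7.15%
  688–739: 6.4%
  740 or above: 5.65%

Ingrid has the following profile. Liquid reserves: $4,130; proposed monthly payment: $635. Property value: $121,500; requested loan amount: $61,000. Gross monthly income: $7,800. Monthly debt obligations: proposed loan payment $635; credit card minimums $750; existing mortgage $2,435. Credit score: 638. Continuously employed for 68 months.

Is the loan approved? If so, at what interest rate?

Denied

Credit score 638 < 646 (below minimum)
Employment 68 ≥ 6 months
Loan-to-value = 61,000/121,500 = 50.2% — pass (70% max)
Total monthly debts = (635 + 750 + 2,435) = 3,820. DTI: 3,820 ÷ 7,800 = 49%, within the 50% cap
Liquid reserves cover 4,130/635 = 6.5 months — ≥ 4 required
Not all requirements met → denied.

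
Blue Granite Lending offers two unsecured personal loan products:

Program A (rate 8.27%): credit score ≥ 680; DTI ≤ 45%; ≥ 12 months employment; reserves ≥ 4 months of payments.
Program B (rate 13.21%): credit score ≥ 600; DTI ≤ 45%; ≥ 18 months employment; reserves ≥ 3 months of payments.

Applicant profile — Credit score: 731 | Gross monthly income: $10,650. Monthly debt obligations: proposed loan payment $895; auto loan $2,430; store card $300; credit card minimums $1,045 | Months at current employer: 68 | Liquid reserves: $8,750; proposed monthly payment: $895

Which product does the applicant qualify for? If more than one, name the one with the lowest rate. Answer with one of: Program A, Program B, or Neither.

Total debts = (895 + 2,430 + 300 + 1,045) = 4,670; DTI = 4,670/10,650 = 43.8%.
Reserves = 8,750/895 = 9.8 months.
Program A: score 731 ≥ 680; DTI 43.8% ≤ 45%; employment 68 ≥ 12 mo; reserves 9.8 ≥ 4 mo → qualifies.
Program B: score 731 ≥ 600; DTI 43.8% ≤ 45%; employment 68 ≥ 18 mo; reserves 9.8 ≥ 3 mo → qualifies.
Qualifying: Program A, Program B. Lowest rate is 8.27% → Program A.

Program A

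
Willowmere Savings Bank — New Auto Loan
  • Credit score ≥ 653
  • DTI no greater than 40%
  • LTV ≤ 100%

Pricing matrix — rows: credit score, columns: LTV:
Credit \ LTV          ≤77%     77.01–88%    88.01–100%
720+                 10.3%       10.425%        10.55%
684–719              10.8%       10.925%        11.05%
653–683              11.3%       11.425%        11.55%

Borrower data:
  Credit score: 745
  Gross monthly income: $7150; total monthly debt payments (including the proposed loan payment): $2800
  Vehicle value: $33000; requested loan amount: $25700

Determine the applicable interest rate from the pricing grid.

Credit score 745 ≥ 653; Debt-to-income = 2,800/7,150 = 39.2% — meets 40% limit
LTV = 25,700/33,000 = 77.9% ≤ 100%
Row: 745 falls in 720+. Column: 77.9% falls in 77.01–88%. Rate = 10.425%.

10.425%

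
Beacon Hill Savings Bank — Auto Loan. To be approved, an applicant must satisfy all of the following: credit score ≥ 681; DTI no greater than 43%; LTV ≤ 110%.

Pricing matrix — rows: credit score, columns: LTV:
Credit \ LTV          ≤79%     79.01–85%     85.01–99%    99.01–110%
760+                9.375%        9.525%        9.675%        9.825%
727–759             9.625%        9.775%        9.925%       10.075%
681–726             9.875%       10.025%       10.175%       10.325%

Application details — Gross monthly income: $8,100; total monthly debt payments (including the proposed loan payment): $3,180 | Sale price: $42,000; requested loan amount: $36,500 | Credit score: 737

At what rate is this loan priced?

9.925%

Credit score 737 ≥ 681; DTI = 3,180/8,100 = 39.3% ≤ 43%
Loan-to-value = 36,500/42,000 = 86.9% — pass (110% max)
Score 737 is in the 727–759 band; LTV 86.9% is in the 85.01–99% band → 9.925%.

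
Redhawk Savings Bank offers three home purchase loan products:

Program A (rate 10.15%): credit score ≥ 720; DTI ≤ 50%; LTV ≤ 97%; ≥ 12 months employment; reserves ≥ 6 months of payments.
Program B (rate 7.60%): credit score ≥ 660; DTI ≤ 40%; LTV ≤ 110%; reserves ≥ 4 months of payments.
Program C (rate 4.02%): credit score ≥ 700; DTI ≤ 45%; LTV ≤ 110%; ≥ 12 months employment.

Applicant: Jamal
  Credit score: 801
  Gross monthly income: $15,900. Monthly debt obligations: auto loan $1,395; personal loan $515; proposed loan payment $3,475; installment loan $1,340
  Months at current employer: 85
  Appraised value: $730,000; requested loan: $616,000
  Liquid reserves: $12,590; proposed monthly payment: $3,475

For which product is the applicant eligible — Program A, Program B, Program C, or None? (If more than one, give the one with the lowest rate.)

Total debts = (1,395 + 515 + 3,475 + 1,340) = 6,725; DTI = 6,725/15,900 = 42.3%.
LTV = 616,000/730,000 = 84.4%.
Reserves = 12,590/3,475 = 3.6 months.
Program A: score 801 ≥ 720; DTI 42.3% ≤ 50%; LTV 84.4% ≤ 97%; employment 85 ≥ 12 mo; reserves 3.6 < 6 mo → does not qualify.
Program B: score 801 ≥ 660; DTI 42.3% > 40%; LTV 84.4% ≤ 110%; reserves 3.6 < 4 mo → does not qualify.
Program C: score 801 ≥ 700; DTI 42.3% ≤ 45%; LTV 84.4% ≤ 110%; employment 85 ≥ 12 mo → qualifies.

Program C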